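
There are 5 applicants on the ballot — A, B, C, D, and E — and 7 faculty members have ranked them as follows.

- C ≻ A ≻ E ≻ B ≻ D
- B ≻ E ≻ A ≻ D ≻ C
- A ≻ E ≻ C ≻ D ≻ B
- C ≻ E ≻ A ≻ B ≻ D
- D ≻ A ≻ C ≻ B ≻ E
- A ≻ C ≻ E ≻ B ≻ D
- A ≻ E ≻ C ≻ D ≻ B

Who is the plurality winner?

A

First-place vote totals:
  A: 3
  B: 1
  C: 2
  D: 1
  E: 0
A has the most first-place votes.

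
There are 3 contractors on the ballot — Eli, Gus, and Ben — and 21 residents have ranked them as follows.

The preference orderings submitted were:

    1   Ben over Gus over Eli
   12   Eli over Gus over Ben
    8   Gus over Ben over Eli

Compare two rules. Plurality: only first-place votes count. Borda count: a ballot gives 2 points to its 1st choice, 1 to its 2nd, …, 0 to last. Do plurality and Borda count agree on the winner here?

Plurality first-place counts: Eli 12, Gus 8, Ben 1 → Eli.
Borda totals: Eli 24, Gus 29, Ben 10 → Gus.
The two rules disagree: plurality picks Eli, Borda picks Gus.

No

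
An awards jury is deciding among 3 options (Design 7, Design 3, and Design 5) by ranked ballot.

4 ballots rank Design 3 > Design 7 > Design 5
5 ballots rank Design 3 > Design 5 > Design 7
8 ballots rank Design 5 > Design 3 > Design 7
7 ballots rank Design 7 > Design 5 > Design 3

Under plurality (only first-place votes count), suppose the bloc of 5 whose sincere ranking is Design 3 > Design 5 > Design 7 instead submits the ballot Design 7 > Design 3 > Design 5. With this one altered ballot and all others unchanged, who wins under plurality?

First-place totals with the altered ballot: Design 7 12, Design 3 4, Design 5 8.
The switch changes the winner from Design 3 to Design 7.

Design 7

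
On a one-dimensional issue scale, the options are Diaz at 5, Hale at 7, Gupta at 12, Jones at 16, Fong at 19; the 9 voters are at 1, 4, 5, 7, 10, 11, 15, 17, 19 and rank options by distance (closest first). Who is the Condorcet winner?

Gupta

With single-peaked preferences on a line, the Condorcet winner is the candidate closest to the median voter.
The median voter (position 10) is closest to Gupta at 12.
Check: Gupta vs Jones — voters closer to Gupta: 6 of 9.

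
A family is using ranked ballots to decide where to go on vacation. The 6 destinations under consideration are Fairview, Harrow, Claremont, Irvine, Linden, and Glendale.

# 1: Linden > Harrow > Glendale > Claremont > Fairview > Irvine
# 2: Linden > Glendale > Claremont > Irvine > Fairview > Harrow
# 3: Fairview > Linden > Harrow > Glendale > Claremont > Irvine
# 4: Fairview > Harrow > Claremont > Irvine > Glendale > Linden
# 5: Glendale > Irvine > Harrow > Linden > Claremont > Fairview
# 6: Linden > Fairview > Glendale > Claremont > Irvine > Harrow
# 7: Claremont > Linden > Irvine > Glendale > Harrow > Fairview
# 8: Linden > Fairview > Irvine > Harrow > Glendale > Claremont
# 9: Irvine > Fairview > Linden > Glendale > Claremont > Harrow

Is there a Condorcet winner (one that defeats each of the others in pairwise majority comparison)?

Head-to-head results (9 voters total):
Fairview vs Harrow: Fairview wins 6–3.
Fairview vs Claremont: Fairview wins 5–4.
Fairview vs Irvine: Fairview wins 5–4.
Fairview vs Linden: Linden wins 6–3.
Fairview vs Glendale: Fairview wins 5–4.
Harrow vs Claremont: Harrow wins 5–4.
Harrow vs Irvine: Irvine wins 6–3.
Harrow vs Linden: Linden wins 7–2.
Harrow vs Glendale: Glendale wins 5–4.
Claremont vs Irvine: Claremont wins 6–3.
Claremont vs Linden: Linden wins 7–2.
Claremont vs Glendale: Glendale wins 7–2.
Irvine vs Linden: Linden wins 6–3.
Irvine vs Glendale: Glendale wins 5–4.
Linden vs Glendale: Linden wins 7–2.
Linden beats each rival — Fairview (6–3), Harrow (7–2), Claremont (7–2), Irvine (6–3), Glendale (7–2) — so Linden is the Condorcet winner.

Yes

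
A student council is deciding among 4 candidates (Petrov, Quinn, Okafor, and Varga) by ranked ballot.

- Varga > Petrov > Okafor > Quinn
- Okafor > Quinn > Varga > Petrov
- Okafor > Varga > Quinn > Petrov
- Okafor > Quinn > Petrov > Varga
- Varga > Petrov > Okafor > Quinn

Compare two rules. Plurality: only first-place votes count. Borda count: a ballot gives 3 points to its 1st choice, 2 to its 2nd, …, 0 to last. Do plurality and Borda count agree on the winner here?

Plurality first-place counts: Petrov 0, Quinn 0, Okafor 3, Varga 2 → Okafor.
Borda totals: Petrov 5, Quinn 5, Okafor 11, Varga 9 → Okafor.
The two rules agree on Okafor.

Yes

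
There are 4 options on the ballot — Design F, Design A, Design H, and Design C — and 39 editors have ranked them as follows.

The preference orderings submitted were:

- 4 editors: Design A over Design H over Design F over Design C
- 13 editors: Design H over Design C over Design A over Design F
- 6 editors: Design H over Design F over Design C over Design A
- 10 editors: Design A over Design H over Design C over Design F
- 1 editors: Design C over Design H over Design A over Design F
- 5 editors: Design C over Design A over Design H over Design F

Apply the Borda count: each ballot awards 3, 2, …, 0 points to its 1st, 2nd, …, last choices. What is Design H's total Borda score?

92

Borda scores:
  Design F: 4·1 + 13·0 + 6·2 + 10·0 + 0 + 5·0 = 16
  Design A: 4·3 + 13·1 + 6·0 + 10·3 + 1 + 5·2 = 66
  Design H: 4·2 + 13·3 + 6·3 + 10·2 + 2 + 5·1 = 92
  Design C: 4·0 + 13·2 + 6·1 + 10·1 + 3 + 5·3 = 60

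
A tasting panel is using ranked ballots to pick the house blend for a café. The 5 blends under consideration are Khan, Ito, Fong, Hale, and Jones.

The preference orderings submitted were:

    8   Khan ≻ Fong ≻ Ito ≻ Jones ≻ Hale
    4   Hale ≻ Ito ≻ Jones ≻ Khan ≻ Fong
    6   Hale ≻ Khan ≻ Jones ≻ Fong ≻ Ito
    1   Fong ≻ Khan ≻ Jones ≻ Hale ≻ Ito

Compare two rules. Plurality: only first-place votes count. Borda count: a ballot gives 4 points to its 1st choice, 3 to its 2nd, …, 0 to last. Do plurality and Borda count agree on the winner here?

Plurality first-place counts: Khan 8, Ito 0, Fong 1, Hale 10, Jones 0 → Hale.
Borda totals: Khan 57, Ito 28, Fong 34, Hale 41, Jones 30 → Khan.
The two rules disagree: plurality picks Hale, Borda picks Khan.

No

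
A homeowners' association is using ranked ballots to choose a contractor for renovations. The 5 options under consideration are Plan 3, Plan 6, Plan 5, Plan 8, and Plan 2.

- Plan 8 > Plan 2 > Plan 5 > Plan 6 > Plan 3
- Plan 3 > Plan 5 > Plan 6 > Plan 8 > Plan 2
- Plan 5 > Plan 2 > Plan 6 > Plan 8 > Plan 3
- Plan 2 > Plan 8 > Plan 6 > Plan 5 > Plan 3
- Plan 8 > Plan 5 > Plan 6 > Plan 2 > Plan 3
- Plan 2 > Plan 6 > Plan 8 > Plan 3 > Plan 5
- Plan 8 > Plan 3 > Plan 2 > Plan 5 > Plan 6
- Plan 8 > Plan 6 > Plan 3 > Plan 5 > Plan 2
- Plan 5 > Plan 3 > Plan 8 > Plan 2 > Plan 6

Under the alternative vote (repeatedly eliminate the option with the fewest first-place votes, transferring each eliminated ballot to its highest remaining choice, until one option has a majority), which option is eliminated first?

Plan 6

Round 1: Plan 8 4, Plan 5 2, Plan 2 2, Plan 3 1, Plan 6 0. Plan 6 has the fewest and is eliminated.
Round 2: Plan 8 4, Plan 5 2, Plan 2 2, Plan 3 1. Plan 3 has the fewest and is eliminated.
Round 3: Plan 8 4, Plan 5 3, Plan 2 2. Plan 2 has the fewest and is eliminated.
Round 4: Plan 8 6, Plan 5 3. Plan 8 has a majority.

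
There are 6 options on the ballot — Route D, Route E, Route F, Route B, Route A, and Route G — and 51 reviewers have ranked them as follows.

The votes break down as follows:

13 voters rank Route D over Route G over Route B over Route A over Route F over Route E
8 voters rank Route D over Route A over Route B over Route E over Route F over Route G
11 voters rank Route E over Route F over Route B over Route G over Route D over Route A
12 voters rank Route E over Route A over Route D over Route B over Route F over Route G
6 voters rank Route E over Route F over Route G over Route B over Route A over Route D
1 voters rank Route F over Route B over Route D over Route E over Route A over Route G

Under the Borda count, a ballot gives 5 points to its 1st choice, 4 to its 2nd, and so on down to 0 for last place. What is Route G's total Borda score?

92

Borda scores:
  Route D: 13·5 + 8·5 + 11·1 + 12·3 + 6·0 + 3 = 155
  Route E: 13·0 + 8·2 + 11·5 + 12·5 + 6·5 + 2 = 163
  Route F: 13·1 + 8·1 + 11·4 + 12·1 + 6·4 + 5 = 106
  Route B: 13·3 + 8·3 + 11·3 + 12·2 + 6·2 + 4 = 136
  Route A: 13·2 + 8·4 + 11·0 + 12·4 + 6·1 + 1 = 113
  Route G: 13·4 + 8·0 + 11·2 + 12·0 + 6·3 + 0 = 92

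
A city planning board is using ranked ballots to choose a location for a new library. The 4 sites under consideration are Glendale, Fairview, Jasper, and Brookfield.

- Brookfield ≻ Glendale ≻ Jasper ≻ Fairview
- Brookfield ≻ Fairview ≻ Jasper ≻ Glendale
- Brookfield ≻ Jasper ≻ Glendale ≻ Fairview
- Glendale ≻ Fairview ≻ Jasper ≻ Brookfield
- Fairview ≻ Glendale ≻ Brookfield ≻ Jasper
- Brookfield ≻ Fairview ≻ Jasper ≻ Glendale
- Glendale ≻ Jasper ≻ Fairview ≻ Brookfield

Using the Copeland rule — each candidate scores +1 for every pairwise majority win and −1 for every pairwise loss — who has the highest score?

Pairwise results:
  Glendale vs Fairview: Glendale wins 4–3.
  Glendale vs Jasper: Glendale wins 4–3.
  Glendale vs Brookfield: Brookfield wins 4–3.
  Fairview vs Jasper: Fairview wins 4–3.
  Fairview vs Brookfield: Brookfield wins 4–3.
  Jasper vs Brookfield: Brookfield wins 5–2.
Copeland scores (wins − losses):
  Glendale: 2 − 1 = 1
  Fairview: 1 − 2 = -1
  Jasper: 0 − 3 = -3
  Brookfield: 3 − 0 = 3
Brookfield has the best Copeland score.

Brookfield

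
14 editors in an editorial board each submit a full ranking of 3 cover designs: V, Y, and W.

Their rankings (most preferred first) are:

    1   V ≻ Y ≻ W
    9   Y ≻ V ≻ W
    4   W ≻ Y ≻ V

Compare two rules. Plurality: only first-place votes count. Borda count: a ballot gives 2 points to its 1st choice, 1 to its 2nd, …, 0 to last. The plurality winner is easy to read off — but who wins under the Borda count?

Plurality first-place counts: V 1, Y 9, W 4 → Y.
Borda totals: V 11, Y 23, W 8 → Y.

Y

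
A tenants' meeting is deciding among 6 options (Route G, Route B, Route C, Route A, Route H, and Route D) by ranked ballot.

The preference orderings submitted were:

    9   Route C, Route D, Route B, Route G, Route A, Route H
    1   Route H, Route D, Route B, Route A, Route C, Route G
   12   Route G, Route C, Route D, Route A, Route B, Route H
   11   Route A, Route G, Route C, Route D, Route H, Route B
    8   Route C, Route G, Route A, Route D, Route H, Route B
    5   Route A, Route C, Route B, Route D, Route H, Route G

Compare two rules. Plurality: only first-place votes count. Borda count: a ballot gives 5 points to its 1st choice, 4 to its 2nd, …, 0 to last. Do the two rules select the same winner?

Yes

Plurality first-place counts: Route G 12, Route B 0, Route C 17, Route A 16, Route H 1, Route D 0 → Route C.
Borda totals: Route G 154, Route B 57, Route C 187, Route A 139, Route H 29, Route D 124 → Route C.
The two rules agree on Route C.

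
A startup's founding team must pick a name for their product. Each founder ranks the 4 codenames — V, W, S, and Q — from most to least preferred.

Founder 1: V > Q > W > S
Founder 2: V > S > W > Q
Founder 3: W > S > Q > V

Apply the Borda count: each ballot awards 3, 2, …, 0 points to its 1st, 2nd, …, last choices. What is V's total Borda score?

6

Borda scores:
  V: 3 + 3 + 0 = 6
  W: 1 + 1 + 3 = 5
  S: 0 + 2 + 2 = 4
  Q: 2 + 0 + 1 = 3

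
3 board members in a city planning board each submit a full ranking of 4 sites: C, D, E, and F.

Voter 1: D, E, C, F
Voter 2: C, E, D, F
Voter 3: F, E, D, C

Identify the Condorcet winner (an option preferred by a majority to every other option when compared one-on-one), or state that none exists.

Head-to-head results (3 voters total):
C vs D: D wins 2–1.
C vs E: E wins 2–1.
C vs F: C wins 2–1.
D vs E: E wins 2–1.
D vs F: D wins 2–1.
E vs F: E wins 2–1.
E beats each rival — C (2–1), D (2–1), F (2–1) — so E is the Condorcet winner.

E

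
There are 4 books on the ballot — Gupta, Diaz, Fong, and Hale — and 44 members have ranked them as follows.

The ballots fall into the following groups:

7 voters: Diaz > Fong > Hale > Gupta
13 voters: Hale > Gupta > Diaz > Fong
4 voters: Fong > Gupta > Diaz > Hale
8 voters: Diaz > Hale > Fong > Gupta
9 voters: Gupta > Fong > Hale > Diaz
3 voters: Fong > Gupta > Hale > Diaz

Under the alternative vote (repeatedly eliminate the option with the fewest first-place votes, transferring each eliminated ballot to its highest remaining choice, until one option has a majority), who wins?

Gupta

Round 1: Diaz 15, Hale 13, Gupta 9, Fong 7. Fong has the fewest and is eliminated.
Round 2: Gupta 16, Diaz 15, Hale 13. Hale has the fewest and is eliminated.
Round 3: Gupta 29, Diaz 15. Gupta has a majority.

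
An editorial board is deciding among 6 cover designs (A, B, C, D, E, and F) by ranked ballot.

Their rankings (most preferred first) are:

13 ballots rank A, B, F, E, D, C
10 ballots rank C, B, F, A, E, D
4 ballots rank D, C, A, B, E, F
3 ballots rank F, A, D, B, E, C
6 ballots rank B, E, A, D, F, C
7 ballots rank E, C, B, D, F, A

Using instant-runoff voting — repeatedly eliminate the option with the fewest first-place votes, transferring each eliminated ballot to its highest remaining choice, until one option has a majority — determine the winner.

Round 1: A 13, C 10, E 7, B 6, D 4, F 3. F has the fewest and is eliminated.
Round 2: A 16, C 10, E 7, B 6, D 4. D has the fewest and is eliminated.
Round 3: A 16, C 14, E 7, B 6. B has the fewest and is eliminated.
Round 4: A 16, C 14, E 13. E has the fewest and is eliminated.
Round 5: A 22, C 21. A has a majority.

A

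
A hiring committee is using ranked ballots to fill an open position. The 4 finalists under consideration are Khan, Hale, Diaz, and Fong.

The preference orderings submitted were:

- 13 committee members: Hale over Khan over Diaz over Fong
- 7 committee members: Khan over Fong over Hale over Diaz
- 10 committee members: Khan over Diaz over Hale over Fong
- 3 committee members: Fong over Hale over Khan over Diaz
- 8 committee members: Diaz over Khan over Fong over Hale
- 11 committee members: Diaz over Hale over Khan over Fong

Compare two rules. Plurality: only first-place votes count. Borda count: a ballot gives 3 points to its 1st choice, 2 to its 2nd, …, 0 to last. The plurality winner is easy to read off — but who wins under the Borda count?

Plurality first-place counts: Khan 17, Hale 13, Diaz 19, Fong 3 → Diaz.
Borda totals: Khan 107, Hale 84, Diaz 90, Fong 31 → Khan.

Khan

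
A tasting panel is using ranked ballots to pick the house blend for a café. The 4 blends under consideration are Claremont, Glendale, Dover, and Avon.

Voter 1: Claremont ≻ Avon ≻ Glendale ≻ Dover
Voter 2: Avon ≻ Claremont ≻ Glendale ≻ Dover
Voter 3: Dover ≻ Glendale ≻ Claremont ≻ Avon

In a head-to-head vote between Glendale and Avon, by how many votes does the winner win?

1

Ballots ranking Glendale above Avon: 1.
Ballots ranking Avon above Glendale: 2.
Avon wins 2–1, a margin of 1.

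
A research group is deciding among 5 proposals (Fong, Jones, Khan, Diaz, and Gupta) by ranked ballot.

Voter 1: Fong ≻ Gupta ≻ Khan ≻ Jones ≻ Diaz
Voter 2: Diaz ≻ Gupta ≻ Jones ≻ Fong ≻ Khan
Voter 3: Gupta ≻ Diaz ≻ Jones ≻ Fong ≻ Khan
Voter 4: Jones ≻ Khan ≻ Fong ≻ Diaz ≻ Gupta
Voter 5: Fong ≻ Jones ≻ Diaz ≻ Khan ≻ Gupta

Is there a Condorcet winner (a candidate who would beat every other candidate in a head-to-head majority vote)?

No

Head-to-head results (5 voters total):
Fong vs Jones: Jones wins 3–2.
Fong vs Khan: Fong wins 4–1.
Fong vs Diaz: Fong wins 3–2.
Fong vs Gupta: Fong wins 3–2.
Jones vs Khan: Jones wins 4–1.
Jones vs Diaz: Jones wins 3–2.
Jones vs Gupta: Gupta wins 3–2.
Khan vs Diaz: Diaz wins 3–2.
Khan vs Gupta: Gupta wins 3–2.
Diaz vs Gupta: Diaz wins 3–2.
No candidate beats all others: Fong beats Gupta beats Jones beats Fong, a majority cycle.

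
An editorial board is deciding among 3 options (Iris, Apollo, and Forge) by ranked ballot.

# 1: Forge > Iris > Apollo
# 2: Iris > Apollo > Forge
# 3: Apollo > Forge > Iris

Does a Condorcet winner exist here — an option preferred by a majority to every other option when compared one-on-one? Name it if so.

No Condorcet winner

Head-to-head results (3 voters total):
Iris vs Apollo: Iris wins 2–1.
Iris vs Forge: Forge wins 2–1.
Apollo vs Forge: Apollo wins 2–1.
No candidate beats all others: Iris beats Apollo beats Forge beats Iris, a majority cycle.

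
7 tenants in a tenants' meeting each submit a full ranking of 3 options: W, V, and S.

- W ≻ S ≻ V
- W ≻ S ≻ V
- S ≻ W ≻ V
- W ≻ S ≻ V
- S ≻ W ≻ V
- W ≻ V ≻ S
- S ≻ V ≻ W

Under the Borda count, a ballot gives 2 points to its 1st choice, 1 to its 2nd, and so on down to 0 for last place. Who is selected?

Borda scores:
  W: 2 + 2 + 1 + 2 + 1 + 2 + 0 = 10
  V: 0 + 0 + 0 + 0 + 0 + 1 + 1 = 2
  S: 1 + 1 + 2 + 1 + 2 + 0 + 2 = 9
W has the highest total.

W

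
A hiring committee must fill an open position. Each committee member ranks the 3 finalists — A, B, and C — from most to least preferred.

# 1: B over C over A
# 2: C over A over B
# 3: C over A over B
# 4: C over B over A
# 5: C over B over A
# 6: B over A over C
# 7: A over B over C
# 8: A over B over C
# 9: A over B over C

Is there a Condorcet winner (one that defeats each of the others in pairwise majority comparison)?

Head-to-head results (9 voters total):
A vs B: A wins 5–4.
A vs C: C wins 5–4.
B vs C: B wins 5–4.
No candidate beats all others: A beats B beats C beats A, a majority cycle.

No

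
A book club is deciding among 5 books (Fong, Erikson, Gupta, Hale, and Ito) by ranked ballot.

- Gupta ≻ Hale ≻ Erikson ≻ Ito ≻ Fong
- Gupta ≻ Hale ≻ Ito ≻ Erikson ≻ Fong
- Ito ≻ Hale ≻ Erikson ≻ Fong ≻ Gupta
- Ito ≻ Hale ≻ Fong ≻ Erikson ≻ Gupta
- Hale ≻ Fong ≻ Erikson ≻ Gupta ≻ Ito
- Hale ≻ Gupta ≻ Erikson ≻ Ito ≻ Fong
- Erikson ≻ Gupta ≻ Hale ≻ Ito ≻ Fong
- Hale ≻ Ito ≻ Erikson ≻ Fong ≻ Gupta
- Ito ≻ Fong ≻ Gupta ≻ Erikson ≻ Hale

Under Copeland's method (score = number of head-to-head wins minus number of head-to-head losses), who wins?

Pairwise results:
  Fong vs Erikson: Erikson wins 6–3.
  Fong vs Gupta: Fong wins 5–4.
  Fong vs Hale: Hale wins 8–1.
  Fong vs Ito: Ito wins 8–1.
  Erikson vs Gupta: Erikson wins 5–4.
  Erikson vs Hale: Hale wins 7–2.
  Erikson vs Ito: Ito wins 5–4.
  Gupta vs Hale: Hale wins 5–4.
  Gupta vs Ito: Gupta wins 5–4.
  Hale vs Ito: Hale wins 6–3.
Copeland scores (wins − losses):
  Fong: 1 − 3 = -2
  Erikson: 2 − 2 = 0
  Gupta: 1 − 3 = -2
  Hale: 4 − 0 = 4
  Ito: 2 − 2 = 0
Hale has the best Copeland score.

Hale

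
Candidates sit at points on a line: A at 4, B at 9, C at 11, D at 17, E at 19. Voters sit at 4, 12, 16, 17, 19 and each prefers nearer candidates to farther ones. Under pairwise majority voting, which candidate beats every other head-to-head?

D

With single-peaked preferences on a line, the Condorcet winner is the candidate closest to the median voter.
The median voter (position 16) is closest to D at 17.
Check: D vs E — voters closer to D: 4 of 5.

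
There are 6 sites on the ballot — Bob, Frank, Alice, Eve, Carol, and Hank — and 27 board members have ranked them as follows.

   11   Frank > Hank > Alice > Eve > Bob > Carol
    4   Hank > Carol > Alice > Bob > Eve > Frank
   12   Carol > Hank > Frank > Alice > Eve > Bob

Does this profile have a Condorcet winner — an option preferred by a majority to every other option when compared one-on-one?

Yes

Head-to-head results (27 voters total):
Bob vs Frank: Frank wins 23–4.
Bob vs Alice: Alice wins 27–0.
Bob vs Eve: Eve wins 23–4.
Bob vs Carol: Carol wins 16–11.
Bob vs Hank: Hank wins 27–0.
Frank vs Alice: Frank wins 23–4.
Frank vs Eve: Frank wins 23–4.
Frank vs Carol: Carol wins 16–11.
Frank vs Hank: Hank wins 16–11.
Alice vs Eve: Alice wins 27–0.
Alice vs Carol: Carol wins 16–11.
Alice vs Hank: Hank wins 27–0.
Eve vs Carol: Carol wins 16–11.
Eve vs Hank: Hank wins 27–0.
Carol vs Hank: Hank wins 15–12.
Hank beats each rival — Bob (27–0), Frank (16–11), Alice (27–0), Eve (27–0), Carol (15–12) — so Hank is the Condorcet winner.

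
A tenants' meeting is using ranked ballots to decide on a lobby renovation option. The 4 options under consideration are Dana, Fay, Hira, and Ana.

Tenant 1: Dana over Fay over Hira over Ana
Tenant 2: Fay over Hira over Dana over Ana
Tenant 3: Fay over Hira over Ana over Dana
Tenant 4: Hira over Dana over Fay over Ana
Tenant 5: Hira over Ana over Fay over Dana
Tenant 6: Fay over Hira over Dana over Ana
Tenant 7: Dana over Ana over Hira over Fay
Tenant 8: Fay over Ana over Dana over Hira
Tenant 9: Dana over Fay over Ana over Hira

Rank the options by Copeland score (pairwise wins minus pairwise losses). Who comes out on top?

Pairwise results:
  Dana vs Fay: Fay wins 5–4.
  Dana vs Hira: Hira wins 5–4.
  Dana vs Ana: Dana wins 6–3.
  Fay vs Hira: Fay wins 6–3.
  Fay vs Ana: Fay wins 7–2.
  Hira vs Ana: Hira wins 6–3.
Copeland scores (wins − losses):
  Dana: 1 − 2 = -1
  Fay: 3 − 0 = 3
  Hira: 2 − 1 = 1
  Ana: 0 − 3 = -3
Fay has the best Copeland score.

Fay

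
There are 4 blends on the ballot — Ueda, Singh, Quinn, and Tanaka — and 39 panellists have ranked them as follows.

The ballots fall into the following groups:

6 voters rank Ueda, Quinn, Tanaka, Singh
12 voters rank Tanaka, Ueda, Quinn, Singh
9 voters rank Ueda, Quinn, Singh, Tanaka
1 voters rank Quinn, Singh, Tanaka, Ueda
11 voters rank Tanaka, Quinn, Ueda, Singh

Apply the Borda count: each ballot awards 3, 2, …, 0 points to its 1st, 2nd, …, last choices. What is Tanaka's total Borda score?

Borda scores:
  Ueda: 6·3 + 12·2 + 9·3 + 0 + 11·1 = 80
  Singh: 6·0 + 12·0 + 9·1 + 2 + 11·0 = 11
  Quinn: 6·2 + 12·1 + 9·2 + 3 + 11·2 = 67
  Tanaka: 6·1 + 12·3 + 9·0 + 1 + 11·3 = 76

76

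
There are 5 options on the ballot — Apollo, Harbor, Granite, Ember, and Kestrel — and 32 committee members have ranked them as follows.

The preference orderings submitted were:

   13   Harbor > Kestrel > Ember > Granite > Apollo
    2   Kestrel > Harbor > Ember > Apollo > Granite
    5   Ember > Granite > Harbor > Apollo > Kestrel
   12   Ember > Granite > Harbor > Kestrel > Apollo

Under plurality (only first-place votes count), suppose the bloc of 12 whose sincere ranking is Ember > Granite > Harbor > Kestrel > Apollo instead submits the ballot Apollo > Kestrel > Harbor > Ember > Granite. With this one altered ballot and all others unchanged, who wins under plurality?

Harbor

First-place totals with the altered ballot: Apollo 12, Harbor 13, Granite 0, Ember 5, Kestrel 2.
The switch changes the winner from Ember to Harbor.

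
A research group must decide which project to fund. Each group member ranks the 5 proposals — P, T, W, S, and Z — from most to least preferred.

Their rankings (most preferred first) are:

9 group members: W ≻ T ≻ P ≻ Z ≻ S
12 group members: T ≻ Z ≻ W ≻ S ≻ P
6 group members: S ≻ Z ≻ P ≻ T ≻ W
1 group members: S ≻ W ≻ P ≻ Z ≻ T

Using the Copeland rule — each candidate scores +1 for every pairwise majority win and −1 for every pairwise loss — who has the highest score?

T

Pairwise results:
  P vs T: T wins 21–7.
  P vs W: W wins 22–6.
  P vs S: S wins 19–9.
  P vs Z: Z wins 18–10.
  T vs W: T wins 18–10.
  T vs S: T wins 21–7.
  T vs Z: T wins 21–7.
  W vs S: W wins 21–7.
  W vs Z: Z wins 18–10.
  S vs Z: Z wins 21–7.
Copeland scores (wins − losses):
  P: 0 − 4 = -4
  T: 4 − 0 = 4
  W: 2 − 2 = 0
  S: 1 − 3 = -2
  Z: 3 − 1 = 2
T has the best Copeland score.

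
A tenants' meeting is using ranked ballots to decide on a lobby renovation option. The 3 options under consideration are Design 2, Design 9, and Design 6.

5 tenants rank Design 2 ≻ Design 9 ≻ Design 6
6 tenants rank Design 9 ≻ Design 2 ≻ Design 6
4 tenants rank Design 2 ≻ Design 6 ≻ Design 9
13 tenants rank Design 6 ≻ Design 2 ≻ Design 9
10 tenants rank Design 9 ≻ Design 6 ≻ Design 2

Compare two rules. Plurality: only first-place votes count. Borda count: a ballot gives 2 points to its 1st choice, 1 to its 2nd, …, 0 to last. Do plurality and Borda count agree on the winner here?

No

Plurality first-place counts: Design 2 9, Design 9 16, Design 6 13 → Design 9.
Borda totals: Design 2 37, Design 9 37, Design 6 40 → Design 6.
The two rules disagree: plurality picks Design 9, Borda picks Design 6.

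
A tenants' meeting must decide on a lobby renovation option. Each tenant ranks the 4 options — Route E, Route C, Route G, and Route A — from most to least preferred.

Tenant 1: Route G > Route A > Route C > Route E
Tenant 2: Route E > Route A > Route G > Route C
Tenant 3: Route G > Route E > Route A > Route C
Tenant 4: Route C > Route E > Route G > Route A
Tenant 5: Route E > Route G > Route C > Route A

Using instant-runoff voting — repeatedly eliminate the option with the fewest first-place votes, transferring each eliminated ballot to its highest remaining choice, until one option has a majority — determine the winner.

Round 1: Route E 2, Route G 2, Route C 1, Route A 0. Route A has the fewest and is eliminated.
Round 2: Route E 2, Route G 2, Route C 1. Route C has the fewest and is eliminated.
Round 3: Route E 3, Route G 2. Route E has a majority.

Route E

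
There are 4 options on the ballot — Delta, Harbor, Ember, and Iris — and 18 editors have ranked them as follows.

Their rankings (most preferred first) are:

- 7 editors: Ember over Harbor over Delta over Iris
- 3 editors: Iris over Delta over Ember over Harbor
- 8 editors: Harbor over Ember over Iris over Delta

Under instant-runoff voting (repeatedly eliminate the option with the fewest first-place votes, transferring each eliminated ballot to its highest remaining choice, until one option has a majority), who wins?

Ember

Round 1: Harbor 8, Ember 7, Iris 3, Delta 0. Delta has the fewest and is eliminated.
Round 2: Harbor 8, Ember 7, Iris 3. Iris has the fewest and is eliminated.
Round 3: Ember 10, Harbor 8. Ember has a majority.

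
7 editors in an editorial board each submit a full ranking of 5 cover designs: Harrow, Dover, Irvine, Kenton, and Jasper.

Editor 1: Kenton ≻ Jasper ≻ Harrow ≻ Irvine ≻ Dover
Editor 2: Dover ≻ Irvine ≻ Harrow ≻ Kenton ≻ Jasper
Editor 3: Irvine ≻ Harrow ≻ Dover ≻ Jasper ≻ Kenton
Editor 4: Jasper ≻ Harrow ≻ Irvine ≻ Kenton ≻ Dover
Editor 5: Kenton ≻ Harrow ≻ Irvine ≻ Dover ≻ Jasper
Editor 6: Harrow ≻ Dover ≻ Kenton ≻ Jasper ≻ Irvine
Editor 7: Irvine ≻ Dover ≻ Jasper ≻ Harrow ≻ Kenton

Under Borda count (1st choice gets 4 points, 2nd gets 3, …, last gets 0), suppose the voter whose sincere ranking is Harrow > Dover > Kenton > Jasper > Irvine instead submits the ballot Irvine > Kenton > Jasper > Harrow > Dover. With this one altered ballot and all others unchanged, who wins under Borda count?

Irvine

Borda totals with the altered ballot: Harrow 15, Dover 10, Irvine 20, Kenton 13, Jasper 12.
The switch changes the winner from Harrow to Irvine.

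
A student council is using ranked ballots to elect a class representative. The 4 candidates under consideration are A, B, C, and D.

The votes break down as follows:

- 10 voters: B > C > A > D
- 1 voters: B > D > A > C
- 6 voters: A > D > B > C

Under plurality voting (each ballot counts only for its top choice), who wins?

First-place vote totals:
  A: 6
  B: 11
  C: 0
  D: 0
B has the most first-place votes.

B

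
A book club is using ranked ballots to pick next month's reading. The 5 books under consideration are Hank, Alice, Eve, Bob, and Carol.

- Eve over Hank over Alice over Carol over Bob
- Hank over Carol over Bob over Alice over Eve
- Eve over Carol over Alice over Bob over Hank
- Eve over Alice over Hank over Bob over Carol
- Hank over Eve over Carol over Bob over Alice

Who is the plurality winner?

Eve

First-place vote totals:
  Hank: 2
  Alice: 0
  Eve: 3
  Bob: 0
  Carol: 0
Eve has the most first-place votes.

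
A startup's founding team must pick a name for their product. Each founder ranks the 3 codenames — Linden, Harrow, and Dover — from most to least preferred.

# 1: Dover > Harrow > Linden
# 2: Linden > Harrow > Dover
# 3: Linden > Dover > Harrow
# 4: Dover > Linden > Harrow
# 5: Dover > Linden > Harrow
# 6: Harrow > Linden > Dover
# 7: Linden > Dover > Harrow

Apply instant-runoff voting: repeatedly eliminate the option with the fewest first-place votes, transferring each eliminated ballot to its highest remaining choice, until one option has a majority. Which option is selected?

Round 1: Linden 3, Dover 3, Harrow 1. Harrow has the fewest and is eliminated.
Round 2: Linden 4, Dover 3. Linden has a majority.

Linden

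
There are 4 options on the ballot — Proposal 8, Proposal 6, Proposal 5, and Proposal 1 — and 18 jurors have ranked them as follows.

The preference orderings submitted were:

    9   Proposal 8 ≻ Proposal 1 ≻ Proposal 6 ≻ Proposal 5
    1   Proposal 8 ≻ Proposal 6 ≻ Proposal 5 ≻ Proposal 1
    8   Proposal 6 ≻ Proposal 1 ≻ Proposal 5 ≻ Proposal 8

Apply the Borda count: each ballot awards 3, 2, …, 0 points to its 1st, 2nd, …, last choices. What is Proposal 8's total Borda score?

30

Borda scores:
  Proposal 8: 9·3 + 3 + 8·0 = 30
  Proposal 6: 9·1 + 2 + 8·3 = 35
  Proposal 5: 9·0 + 1 + 8·1 = 9
  Proposal 1: 9·2 + 0 + 8·2 = 34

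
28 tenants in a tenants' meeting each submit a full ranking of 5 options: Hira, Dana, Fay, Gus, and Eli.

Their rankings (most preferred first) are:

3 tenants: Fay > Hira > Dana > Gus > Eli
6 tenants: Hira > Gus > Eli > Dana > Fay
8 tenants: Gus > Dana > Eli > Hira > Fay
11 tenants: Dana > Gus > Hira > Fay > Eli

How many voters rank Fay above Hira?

Ballots ranking Fay above Hira: 3.
Ballots ranking Hira above Fay: 6+8+11 = 25.
So 3 of 28 voters prefer Fay to Hira.

3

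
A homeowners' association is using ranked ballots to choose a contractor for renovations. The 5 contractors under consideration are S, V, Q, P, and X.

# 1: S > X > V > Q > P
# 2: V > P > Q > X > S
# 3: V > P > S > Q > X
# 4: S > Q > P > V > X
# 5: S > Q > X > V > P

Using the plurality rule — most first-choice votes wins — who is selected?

S

First-place vote totals:
  S: 3
  V: 2
  Q: 0
  P: 0
  X: 0
S has the most first-place votes.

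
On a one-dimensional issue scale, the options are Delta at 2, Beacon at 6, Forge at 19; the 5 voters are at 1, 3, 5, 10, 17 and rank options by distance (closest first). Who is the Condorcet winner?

Beacon

With single-peaked preferences on a line, the Condorcet winner is the candidate closest to the median voter.
The median voter (position 5) is closest to Beacon at 6.
Check: Beacon vs Delta — voters closer to Beacon: 3 of 5.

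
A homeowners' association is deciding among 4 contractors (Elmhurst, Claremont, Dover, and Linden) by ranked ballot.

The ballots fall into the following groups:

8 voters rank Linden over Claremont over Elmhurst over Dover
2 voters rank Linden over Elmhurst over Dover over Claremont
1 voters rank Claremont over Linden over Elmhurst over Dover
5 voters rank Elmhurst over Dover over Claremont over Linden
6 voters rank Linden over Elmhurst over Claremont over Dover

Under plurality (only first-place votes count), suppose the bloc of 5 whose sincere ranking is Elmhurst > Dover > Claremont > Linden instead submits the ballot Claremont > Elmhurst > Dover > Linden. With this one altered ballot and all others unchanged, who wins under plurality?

Linden

First-place totals with the altered ballot: Elmhurst 0, Claremont 6, Dover 0, Linden 16.
The winner is unchanged: still Linden.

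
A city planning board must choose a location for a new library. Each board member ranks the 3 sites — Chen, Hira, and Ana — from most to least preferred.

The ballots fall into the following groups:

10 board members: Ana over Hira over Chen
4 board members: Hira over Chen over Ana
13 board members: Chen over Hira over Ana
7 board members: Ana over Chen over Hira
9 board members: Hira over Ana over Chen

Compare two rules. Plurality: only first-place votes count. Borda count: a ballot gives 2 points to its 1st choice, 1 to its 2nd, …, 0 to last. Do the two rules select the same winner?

No

Plurality first-place counts: Chen 13, Hira 13, Ana 17 → Ana.
Borda totals: Chen 37, Hira 49, Ana 43 → Hira.
The two rules disagree: plurality picks Ana, Borda picks Hira.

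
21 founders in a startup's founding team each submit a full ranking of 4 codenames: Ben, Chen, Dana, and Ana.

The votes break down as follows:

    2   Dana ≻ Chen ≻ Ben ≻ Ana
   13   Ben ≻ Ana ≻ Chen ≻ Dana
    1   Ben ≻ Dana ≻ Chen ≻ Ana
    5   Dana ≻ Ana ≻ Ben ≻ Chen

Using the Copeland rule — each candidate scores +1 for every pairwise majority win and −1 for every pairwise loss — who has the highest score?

Pairwise results:
  Ben vs Chen: Ben wins 19–2.
  Ben vs Dana: Ben wins 14–7.
  Ben vs Ana: Ben wins 16–5.
  Chen vs Dana: Chen wins 13–8.
  Chen vs Ana: Ana wins 18–3.
  Dana vs Ana: Ana wins 13–8.
Copeland scores (wins − losses):
  Ben: 3 − 0 = 3
  Chen: 1 − 2 = -1
  Dana: 0 − 3 = -3
  Ana: 2 − 1 = 1
Ben has the best Copeland score.

Ben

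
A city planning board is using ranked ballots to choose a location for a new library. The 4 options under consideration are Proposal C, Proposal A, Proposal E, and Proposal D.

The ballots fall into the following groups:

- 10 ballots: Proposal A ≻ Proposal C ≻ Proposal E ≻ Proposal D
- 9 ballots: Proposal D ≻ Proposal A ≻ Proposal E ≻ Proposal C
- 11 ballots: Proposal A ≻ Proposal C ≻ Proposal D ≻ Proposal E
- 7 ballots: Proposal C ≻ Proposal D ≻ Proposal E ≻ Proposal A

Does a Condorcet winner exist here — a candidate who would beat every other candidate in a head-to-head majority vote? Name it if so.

Proposal A

Head-to-head results (37 voters total):
Proposal C vs Proposal A: Proposal A wins 30–7.
Proposal C vs Proposal E: Proposal C wins 28–9.
Proposal C vs Proposal D: Proposal C wins 28–9.
Proposal A vs Proposal E: Proposal A wins 30–7.
Proposal A vs Proposal D: Proposal A wins 21–16.
Proposal E vs Proposal D: Proposal D wins 27–10.
Proposal A beats each rival — Proposal C (30–7), Proposal E (30–7), Proposal D (21–16) — so Proposal A is the Condorcet winner.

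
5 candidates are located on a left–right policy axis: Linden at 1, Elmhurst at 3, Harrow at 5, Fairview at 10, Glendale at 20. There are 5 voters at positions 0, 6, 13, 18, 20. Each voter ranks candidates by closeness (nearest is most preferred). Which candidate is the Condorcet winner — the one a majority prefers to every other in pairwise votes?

With single-peaked preferences on a line, the Condorcet winner is the candidate closest to the median voter.
The median voter (position 13) is closest to Fairview at 10.
Check: Fairview vs Elmhurst — voters closer to Fairview: 3 of 5.

Fairview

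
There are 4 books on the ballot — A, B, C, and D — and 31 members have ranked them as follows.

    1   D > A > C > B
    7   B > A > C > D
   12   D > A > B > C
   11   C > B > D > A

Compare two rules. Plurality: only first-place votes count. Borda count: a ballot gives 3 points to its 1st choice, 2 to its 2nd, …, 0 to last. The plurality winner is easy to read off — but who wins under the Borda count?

B

Plurality first-place counts: A 0, B 7, C 11, D 13 → D.
Borda totals: A 40, B 55, C 41, D 50 → B.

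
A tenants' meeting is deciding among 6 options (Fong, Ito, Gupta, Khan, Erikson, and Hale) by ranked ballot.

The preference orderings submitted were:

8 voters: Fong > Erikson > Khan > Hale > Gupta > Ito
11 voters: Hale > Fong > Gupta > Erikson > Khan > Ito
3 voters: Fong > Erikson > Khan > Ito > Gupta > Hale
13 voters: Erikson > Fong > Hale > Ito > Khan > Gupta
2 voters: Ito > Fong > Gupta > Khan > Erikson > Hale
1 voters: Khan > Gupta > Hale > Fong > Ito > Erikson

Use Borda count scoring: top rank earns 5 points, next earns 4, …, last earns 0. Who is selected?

Fong

Borda scores:
  Fong: 8·5 + 11·4 + 3·5 + 13·4 + 2·4 + 2 = 161
  Ito: 8·0 + 11·0 + 3·2 + 13·2 + 2·5 + 1 = 43
  Gupta: 8·1 + 11·3 + 3·1 + 13·0 + 2·3 + 4 = 54
  Khan: 8·3 + 11·1 + 3·3 + 13·1 + 2·2 + 5 = 66
  Erikson: 8·4 + 11·2 + 3·4 + 13·5 + 2·1 + 0 = 133
  Hale: 8·2 + 11·5 + 3·0 + 13·3 + 2·0 + 3 = 113
Fong has the highest total.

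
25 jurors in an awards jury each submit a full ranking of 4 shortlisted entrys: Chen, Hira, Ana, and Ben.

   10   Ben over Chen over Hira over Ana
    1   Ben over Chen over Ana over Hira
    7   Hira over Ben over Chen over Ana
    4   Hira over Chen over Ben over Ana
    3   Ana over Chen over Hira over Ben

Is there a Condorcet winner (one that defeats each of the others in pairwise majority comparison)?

No

Head-to-head results (25 voters total):
Chen vs Hira: Chen wins 14–11.
Chen vs Ana: Chen wins 22–3.
Chen vs Ben: Ben wins 18–7.
Hira vs Ana: Hira wins 21–4.
Hira vs Ben: Hira wins 14–11.
Ana vs Ben: Ben wins 22–3.
No candidate beats all others: Chen beats Hira beats Ben beats Chen, a majority cycle.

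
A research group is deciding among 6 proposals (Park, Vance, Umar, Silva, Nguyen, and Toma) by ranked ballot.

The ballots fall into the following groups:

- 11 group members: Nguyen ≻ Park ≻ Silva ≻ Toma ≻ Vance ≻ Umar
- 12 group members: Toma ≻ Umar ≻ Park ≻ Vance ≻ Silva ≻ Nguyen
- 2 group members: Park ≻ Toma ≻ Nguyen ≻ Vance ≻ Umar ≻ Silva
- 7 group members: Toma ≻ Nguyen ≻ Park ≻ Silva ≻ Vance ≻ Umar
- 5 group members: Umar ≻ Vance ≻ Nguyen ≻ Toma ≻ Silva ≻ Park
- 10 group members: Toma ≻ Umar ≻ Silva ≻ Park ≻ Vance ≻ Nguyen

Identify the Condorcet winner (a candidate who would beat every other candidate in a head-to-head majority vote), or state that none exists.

Toma

Head-to-head results (47 voters total):
Park vs Vance: Park wins 42–5.
Park vs Umar: Umar wins 27–20.
Park vs Silva: Park wins 32–15.
Park vs Nguyen: Park wins 24–23.
Park vs Toma: Toma wins 34–13.
Vance vs Umar: Umar wins 27–20.
Vance vs Silva: Silva wins 28–19.
Vance vs Nguyen: Vance wins 27–20.
Vance vs Toma: Toma wins 42–5.
Umar vs Silva: Umar wins 29–18.
Umar vs Nguyen: Umar wins 27–20.
Umar vs Toma: Toma wins 42–5.
Silva vs Nguyen: Nguyen wins 25–22.
Silva vs Toma: Toma wins 36–11.
Nguyen vs Toma: Toma wins 31–16.
Toma beats each rival — Park (34–13), Vance (42–5), Umar (42–5), Silva (36–11), Nguyen (31–16) — so Toma is the Condorcet winner.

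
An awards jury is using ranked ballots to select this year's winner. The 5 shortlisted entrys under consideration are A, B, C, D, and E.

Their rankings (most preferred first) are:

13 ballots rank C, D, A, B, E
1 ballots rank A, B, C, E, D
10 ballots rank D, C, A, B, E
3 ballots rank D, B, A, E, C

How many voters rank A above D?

Ballots ranking A above D: 1.
Ballots ranking D above A: 13+10+3 = 26.
So 1 of 27 voters prefer A to D.

1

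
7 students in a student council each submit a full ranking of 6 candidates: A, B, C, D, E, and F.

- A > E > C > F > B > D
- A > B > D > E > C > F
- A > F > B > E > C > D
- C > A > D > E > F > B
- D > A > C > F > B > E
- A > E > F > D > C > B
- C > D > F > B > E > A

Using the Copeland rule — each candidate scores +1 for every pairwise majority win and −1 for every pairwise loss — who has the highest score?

Pairwise results:
  A vs B: A wins 6–1.
  A vs C: A wins 5–2.
  A vs D: A wins 5–2.
  A vs E: A wins 6–1.
  A vs F: A wins 6–1.
  B vs C: C wins 5–2.
  B vs D: D wins 4–3.
  B vs E: B wins 4–3.
  B vs F: F wins 6–1.
  C vs D: C wins 4–3.
  C vs E: E wins 4–3.
  C vs F: C wins 5–2.
  D vs E: D wins 4–3.
  D vs F: D wins 4–3.
  E vs F: E wins 4–3.
Copeland scores (wins − losses):
  A: 5 − 0 = 5
  B: 1 − 4 = -3
  C: 3 − 2 = 1
  D: 3 − 2 = 1
  E: 2 − 3 = -1
  F: 1 − 4 = -3
A has the best Copeland score.

A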